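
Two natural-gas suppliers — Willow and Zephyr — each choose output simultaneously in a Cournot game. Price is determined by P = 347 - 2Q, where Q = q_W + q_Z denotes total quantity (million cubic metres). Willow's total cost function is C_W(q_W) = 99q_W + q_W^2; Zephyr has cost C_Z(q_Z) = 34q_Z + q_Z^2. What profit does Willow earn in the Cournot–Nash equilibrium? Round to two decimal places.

2176.89

Willow's profit: π_W = (347 - 2Q)q_W - (99q_W + q_W²). Setting ∂π_W/∂q_W = 0: 248 - 6q_W - 2(q_Z) = 0.
Zephyr's first-order condition: 313 - 6q_Z - 2(q_W) = 0.
Best responses: q_W = (248 - 2q_Z)/6, q_Z = (313 - 2q_W)/6.
Solving the pair: q_W = 431/16, q_Z = 691/16.
Price P = 347 - 2·(561/8) = 827/4.
Willow's profit: (827/4)·(431/16) - 99·(431/16) - (431/16)² = 2176.8867.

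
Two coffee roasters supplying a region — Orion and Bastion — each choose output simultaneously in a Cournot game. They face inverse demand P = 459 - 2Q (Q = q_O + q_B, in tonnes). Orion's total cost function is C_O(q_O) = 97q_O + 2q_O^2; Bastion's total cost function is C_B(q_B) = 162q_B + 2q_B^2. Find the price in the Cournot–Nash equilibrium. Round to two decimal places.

327.20

Orion's profit: π_O = (459 - 2Q)q_O - (97q_O + 2q_O²). Setting ∂π_O/∂q_O = 0: 362 - 8q_O - 2(q_B) = 0.
Bastion's profit: π_B = (459 - 2Q)q_B - (162q_B + 2q_B²). Setting ∂π_B/∂q_B = 0: 297 - 8q_B - 2(q_O) = 0.
So q_O = (362 - 2q_B)/8 and q_B = (297 - 2q_O)/8.
Substituting one into the other gives q_O = 1151/30 and q_B = 413/15.
Total output Q = 659/10, so price P = 459 - 2·(659/10) = 1636/5.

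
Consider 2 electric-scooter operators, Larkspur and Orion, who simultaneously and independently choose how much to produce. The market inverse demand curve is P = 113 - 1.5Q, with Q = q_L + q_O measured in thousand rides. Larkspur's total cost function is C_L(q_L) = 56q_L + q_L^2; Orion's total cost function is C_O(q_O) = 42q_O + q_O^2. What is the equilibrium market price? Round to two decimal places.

Larkspur's profit: π_L = (113 - 1.5Q)q_L - (56q_L + q_L²). Setting ∂π_L/∂q_L = 0: 57 - 5q_L - (3/2)(q_O) = 0.
Orion's profit: π_O = (113 - 1.5Q)q_O - (42q_O + q_O²). Setting ∂π_O/∂q_O = 0: 71 - 5q_O - (3/2)(q_L) = 0.
So q_L = (57 - (3/2)q_O)/5 and q_O = (71 - (3/2)q_L)/5.
Substituting one into the other gives q_L = 102/13 and q_O = 154/13.
Total output Q = 256/13, so price P = 113 - (3/2)·(256/13) = 1085/13.

83.46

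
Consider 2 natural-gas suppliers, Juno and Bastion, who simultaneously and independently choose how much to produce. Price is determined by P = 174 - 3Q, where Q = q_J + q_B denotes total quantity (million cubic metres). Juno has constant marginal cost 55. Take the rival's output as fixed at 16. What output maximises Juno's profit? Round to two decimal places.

11.83

With the rival's output fixed at 16, Juno's profit is π_J = (174 - 3·16 - 3q_J)q_J - (55q_J) = (126 - 3q_J)q_J - (55q_J).
∂π_J/∂q_J = 71 - 6q_J = 0, so q_J = 71/6.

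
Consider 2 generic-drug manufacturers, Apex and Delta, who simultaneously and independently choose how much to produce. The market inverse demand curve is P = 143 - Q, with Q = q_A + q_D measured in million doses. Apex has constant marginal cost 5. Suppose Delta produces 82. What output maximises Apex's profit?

28

With the rival's output fixed at 82, Apex's profit is π_A = (143 - 82 - q_A)q_A - (5q_A) = (61 - q_A)q_A - (5q_A).
∂π_A/∂q_A = 56 - 2q_A = 0, so q_A = 28.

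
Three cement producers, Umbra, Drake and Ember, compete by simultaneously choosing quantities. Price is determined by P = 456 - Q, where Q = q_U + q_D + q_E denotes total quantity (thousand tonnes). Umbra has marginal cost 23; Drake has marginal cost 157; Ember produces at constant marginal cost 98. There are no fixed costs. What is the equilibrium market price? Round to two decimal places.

Umbra's profit: π_U = (456 - Q)q_U - (23q_U). Setting ∂π_U/∂q_U = 0: 433 - 2q_U - (q_D + q_E) = 0.
Drake's profit: π_D = (456 - Q)q_D - (157q_D). Setting ∂π_D/∂q_D = 0: 299 - 2q_D - (q_U + q_E) = 0.
Ember's profit: π_E = (456 - Q)q_E - (98q_E). Setting ∂π_E/∂q_E = 0: 358 - 2q_E - (q_U + q_D) = 0.
Adding the 3 first-order conditions: 1090 − 4Q = 0, so Q = 545/2.
Back-substituting: q_U = (433 − 545/2) = 321/2, q_D = (299 − 545/2) = 53/2, q_E = (358 − 545/2) = 171/2.
Total output Q = 545/2, so price P = 456 - 545/2 = 367/2.

183.50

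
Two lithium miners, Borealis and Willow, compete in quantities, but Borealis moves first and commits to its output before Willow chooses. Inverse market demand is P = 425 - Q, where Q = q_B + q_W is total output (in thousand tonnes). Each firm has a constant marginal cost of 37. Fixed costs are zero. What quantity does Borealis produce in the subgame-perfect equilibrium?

194

Solve by backward induction. Given q_B, the follower Willow maximises π_W = (425 - q_B - q_W)q_W - 37q_W.
Follower FOC: 388 - q_B - 2q_W = 0, so q_W(q_B) = (388 - q_B)/2.
The leader anticipates this reaction. Substituting into P = 425 - Q gives P = 231 - (1/2)q_B, so π_B = (231 - (1/2)q_B)q_B - 37q_B.
Maximising: ∂π_B/∂q_B = 194 - q_B = 0, giving q_B = 194.
Then q_W = (388 - 194)/2 = 97.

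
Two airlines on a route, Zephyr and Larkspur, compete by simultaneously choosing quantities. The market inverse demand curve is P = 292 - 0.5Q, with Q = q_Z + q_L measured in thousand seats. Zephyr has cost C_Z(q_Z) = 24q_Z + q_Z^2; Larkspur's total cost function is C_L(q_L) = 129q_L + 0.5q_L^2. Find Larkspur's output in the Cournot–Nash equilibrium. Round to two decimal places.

Zephyr's profit: π_Z = (292 - 0.5Q)q_Z - (24q_Z + q_Z²). Setting ∂π_Z/∂q_Z = 0: 268 - 3q_Z - (1/2)(q_L) = 0.
Larkspur's profit: π_L = (292 - 0.5Q)q_L - (129q_L + (1/2)q_L²). Setting ∂π_L/∂q_L = 0: 163 - 2q_L - (1/2)(q_Z) = 0.
Best responses: q_Z = (268 - (1/2)q_L)/3, q_L = (163 - (1/2)q_Z)/2.
Solving the pair: q_Z = 1818/23, q_L = 1420/23.

61.74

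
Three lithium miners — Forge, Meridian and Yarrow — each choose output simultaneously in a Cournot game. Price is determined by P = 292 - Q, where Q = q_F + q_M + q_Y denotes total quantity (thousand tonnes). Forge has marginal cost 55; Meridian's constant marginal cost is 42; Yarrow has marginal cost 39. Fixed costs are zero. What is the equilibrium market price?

107

Forge's profit: π_F = (292 - Q)q_F - (55q_F). Setting ∂π_F/∂q_F = 0: 237 - 2q_F - (q_M + q_Y) = 0.
Meridian's profit: π_M = (292 - Q)q_M - (42q_M). Setting ∂π_M/∂q_M = 0: 250 - 2q_M - (q_F + q_Y) = 0.
Yarrow's profit: π_Y = (292 - Q)q_Y - (39q_Y). Setting ∂π_Y/∂q_Y = 0: 253 - 2q_Y - (q_F + q_M) = 0.
Summing all 3 equations gives 740 − 4Q = 0, hence Q = 185.
Back-substituting: q_F = (237 − 185) = 52, q_M = (250 − 185) = 65, q_Y = (253 − 185) = 68.
Total output Q = 185, so price P = 292 - 185 = 107.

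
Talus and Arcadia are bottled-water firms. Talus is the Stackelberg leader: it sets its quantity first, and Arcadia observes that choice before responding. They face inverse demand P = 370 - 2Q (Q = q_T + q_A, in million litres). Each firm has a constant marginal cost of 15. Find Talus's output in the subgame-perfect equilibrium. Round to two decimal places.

The follower Arcadia best-responds to any q_T: π_A = (370 - 2Q)q_A - 15q_A.
Setting the follower's marginal profit to zero, 355 - 2q_T - 4q_A = 0, i.e. q_A = (355 - 2q_T)/4.
Talus substitutes q_A(q_T) into its own profit: π_T = q_T(370 - 2q_T - (355 - 2q_T)/2) - 15q_T = (385/2 - q_T)q_T - 15q_T.
Leader FOC: 355/2 - 2q_T = 0, so q_T = 355/4.
Then q_A = (355 - 2·(355/4))/4 = 355/8.

88.75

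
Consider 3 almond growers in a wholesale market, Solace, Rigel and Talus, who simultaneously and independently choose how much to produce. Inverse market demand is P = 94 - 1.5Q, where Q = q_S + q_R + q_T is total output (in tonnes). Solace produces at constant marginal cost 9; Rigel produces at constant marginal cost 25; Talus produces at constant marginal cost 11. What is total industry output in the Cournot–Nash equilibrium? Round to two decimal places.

Solace's profit: π_S = (94 - 1.5Q)q_S - (9q_S). Setting ∂π_S/∂q_S = 0: 85 - 3q_S - (3/2)(q_R + q_T) = 0.
Rigel's profit: π_R = (94 - 1.5Q)q_R - (25q_R). Setting ∂π_R/∂q_R = 0: 69 - 3q_R - (3/2)(q_S + q_T) = 0.
Talus's first-order condition: 83 - 3q_T - (3/2)(q_S + q_R) = 0.
Summing all 3 equations gives 237 − 6Q = 0, hence Q = 79/2.
Back-substituting: q_S = (85 − 237/4)/(3/2) = 103/6, q_R = (69 − 237/4)/(3/2) = 13/2, q_T = (83 − 237/4)/(3/2) = 95/6.
Total output Q = 103/6 + 13/2 + 95/6 = 79/2.

39.50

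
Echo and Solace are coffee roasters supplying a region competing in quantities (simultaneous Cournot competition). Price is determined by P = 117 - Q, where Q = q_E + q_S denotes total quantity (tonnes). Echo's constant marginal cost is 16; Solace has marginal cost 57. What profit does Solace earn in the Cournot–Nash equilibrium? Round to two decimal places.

Echo's profit: π_E = (117 - Q)q_E - (16q_E). Setting ∂π_E/∂q_E = 0: 101 - 2q_E - (q_S) = 0.
Solace's first-order condition: 60 - 2q_S - (q_E) = 0.
Rearranging gives the reaction functions q_E = (101 - q_S)/2 and q_S = (60 - q_E)/2.
Solving the pair: q_E = 142/3, q_S = 19/3.
Price P = 117 - 161/3 = 190/3.
Solace's profit: (190/3 - 57)·(19/3) = 361/9.

40.11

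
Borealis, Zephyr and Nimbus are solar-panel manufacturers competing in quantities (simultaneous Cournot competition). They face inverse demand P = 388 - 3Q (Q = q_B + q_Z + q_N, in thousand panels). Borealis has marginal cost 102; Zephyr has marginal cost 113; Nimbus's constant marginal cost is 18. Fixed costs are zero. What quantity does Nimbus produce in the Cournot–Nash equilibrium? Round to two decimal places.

45.75

Borealis's profit: π_B = (388 - 3Q)q_B - (102q_B). Setting ∂π_B/∂q_B = 0: 286 - 6q_B - 3(q_Z + q_N) = 0.
Zephyr's profit: π_Z = (388 - 3Q)q_Z - (113q_Z). Setting ∂π_Z/∂q_Z = 0: 275 - 6q_Z - 3(q_B + q_N) = 0.
Nimbus's first-order condition: 370 - 6q_N - 3(q_B + q_Z) = 0.
Summing all 3 equations gives 931 − 12Q = 0, hence Q = 931/12.
Back-substituting: q_B = (286 − 931/4)/3 = 71/4, q_Z = (275 − 931/4)/3 = 169/12, q_N = (370 − 931/4)/3 = 183/4.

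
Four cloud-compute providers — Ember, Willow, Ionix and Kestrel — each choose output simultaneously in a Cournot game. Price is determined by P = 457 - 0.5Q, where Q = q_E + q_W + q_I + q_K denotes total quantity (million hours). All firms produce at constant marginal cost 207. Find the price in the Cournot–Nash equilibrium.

257

A representative firm's profit is π_i = q_i(457 - 0.5Q) - 207q_i.
First-order condition (treating rivals' output as given): 250 - q_i - (1/2)·Σ_{j≠i} q_j = 0.
With identical firms every q_j equals q_i, so Σ_{j≠i} q_j = 3q_i and 250 = (5/2)q_i, giving q_i = 100.
Total output Q = 400, so price P = 457 - (1/2)·400 = 257.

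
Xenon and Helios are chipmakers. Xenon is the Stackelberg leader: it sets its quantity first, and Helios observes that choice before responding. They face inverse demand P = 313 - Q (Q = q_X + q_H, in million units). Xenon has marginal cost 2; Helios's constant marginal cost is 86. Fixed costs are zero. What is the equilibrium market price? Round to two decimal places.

100.75

Solve by backward induction. Given q_X, the follower Helios maximises π_H = (313 - q_X - q_H)q_H - 86q_H.
∂π_H/∂q_H = 227 - q_X - 2q_H = 0 gives the reaction function q_H = (227 - q_X)/2.
The leader anticipates this reaction. Substituting into P = 313 - Q gives P = 399/2 - (1/2)q_X, so π_X = (399/2 - (1/2)q_X)q_X - 2q_X.
Leader FOC: 395/2 - q_X = 0, so q_X = 395/2.
Then q_H = (227 - 395/2)/2 = 59/4.
Total output Q = 849/4, so price P = 313 - 849/4 = 403/4.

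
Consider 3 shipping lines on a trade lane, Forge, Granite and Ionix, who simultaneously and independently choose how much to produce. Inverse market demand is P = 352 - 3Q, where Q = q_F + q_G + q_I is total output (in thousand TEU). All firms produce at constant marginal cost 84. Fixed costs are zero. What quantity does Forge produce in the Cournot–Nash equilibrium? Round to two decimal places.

22.33

Each firm earns π_i = (352 - 3Q)q_i - 84q_i.
Setting ∂π_i/∂q_i = 0 with rivals' quantities fixed: 268 - 6q_i - 3·Σ_{j≠i} q_j = 0.
By symmetry each firm produces the same amount; substituting Σ_{j≠i} q_j = 2q_i yields q_i = 268/12 = 67/3.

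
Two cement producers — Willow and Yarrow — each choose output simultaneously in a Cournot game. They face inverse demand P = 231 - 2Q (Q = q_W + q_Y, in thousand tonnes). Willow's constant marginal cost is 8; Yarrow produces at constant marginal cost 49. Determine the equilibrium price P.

96

Willow's profit: π_W = (231 - 2Q)q_W - (8q_W). Setting ∂π_W/∂q_W = 0: 223 - 4q_W - 2(q_Y) = 0.
Yarrow's first-order condition: 182 - 4q_Y - 2(q_W) = 0.
Rearranging gives the reaction functions q_W = (223 - 2q_Y)/4 and q_Y = (182 - 2q_W)/4.
Solving the pair: q_W = 44, q_Y = 47/2.
Total output Q = 135/2, so price P = 231 - 2·(135/2) = 96.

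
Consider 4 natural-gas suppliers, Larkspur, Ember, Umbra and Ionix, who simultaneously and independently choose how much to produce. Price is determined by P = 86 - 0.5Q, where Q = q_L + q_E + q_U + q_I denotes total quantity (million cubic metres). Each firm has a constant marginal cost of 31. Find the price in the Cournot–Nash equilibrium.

42

A representative firm's profit is π_i = q_i(86 - 0.5Q) - 31q_i.
Setting ∂π_i/∂q_i = 0 with rivals' quantities fixed: 55 - q_i - (1/2)·Σ_{j≠i} q_j = 0.
By symmetry each firm produces the same amount; substituting Σ_{j≠i} q_j = 3q_i yields q_i = 55/(5/2) = 22.
Total output Q = 88, so price P = 86 - (1/2)·88 = 42.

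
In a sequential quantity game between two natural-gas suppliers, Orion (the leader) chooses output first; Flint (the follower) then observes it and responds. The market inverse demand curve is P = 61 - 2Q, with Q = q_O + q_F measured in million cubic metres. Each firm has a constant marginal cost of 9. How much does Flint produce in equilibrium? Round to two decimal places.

6.50

Solve by backward induction. Given q_O, the follower Flint maximises π_F = (61 - 2q_O - 2q_F)q_F - 9q_F.
Setting the follower's marginal profit to zero, 52 - 2q_O - 4q_F = 0, i.e. q_F = (52 - 2q_O)/4.
The leader anticipates this reaction. Substituting into P = 61 - 2Q gives P = 35 - q_O, so π_O = (35 - q_O)q_O - 9q_O.
The leader's first-order condition 26 - 2q_O = 0 yields q_O = 13.
Then q_F = (52 - 2·13)/4 = 13/2.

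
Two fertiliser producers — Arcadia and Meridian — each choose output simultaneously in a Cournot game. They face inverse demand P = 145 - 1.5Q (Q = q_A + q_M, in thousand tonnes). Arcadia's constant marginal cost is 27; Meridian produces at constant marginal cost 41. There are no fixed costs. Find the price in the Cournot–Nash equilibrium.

Arcadia's profit: π_A = (145 - 1.5Q)q_A - (27q_A). Setting ∂π_A/∂q_A = 0: 118 - 3q_A - (3/2)(q_M) = 0.
Meridian's first-order condition: 104 - 3q_M - (3/2)(q_A) = 0.
Best responses: q_A = (118 - (3/2)q_M)/3, q_M = (104 - (3/2)q_A)/3.
Substituting one into the other gives q_A = 88/3 and q_M = 20.
Total output Q = 148/3, so price P = 145 - (3/2)·(148/3) = 71.

71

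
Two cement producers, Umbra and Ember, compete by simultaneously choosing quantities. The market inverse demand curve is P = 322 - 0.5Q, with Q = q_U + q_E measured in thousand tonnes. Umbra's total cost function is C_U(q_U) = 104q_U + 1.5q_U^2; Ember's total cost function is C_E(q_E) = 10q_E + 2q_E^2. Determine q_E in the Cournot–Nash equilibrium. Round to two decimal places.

Umbra's profit: π_U = (322 - 0.5Q)q_U - (104q_U + (3/2)q_U²). Setting ∂π_U/∂q_U = 0: 218 - 4q_U - (1/2)(q_E) = 0.
Ember's profit: π_E = (322 - 0.5Q)q_E - (10q_E + 2q_E²). Setting ∂π_E/∂q_E = 0: 312 - 5q_E - (1/2)(q_U) = 0.
So q_U = (218 - (1/2)q_E)/4 and q_E = (312 - (1/2)q_U)/5.
Substituting one into the other gives q_U = 47.2911 and q_E = 57.6709.

57.67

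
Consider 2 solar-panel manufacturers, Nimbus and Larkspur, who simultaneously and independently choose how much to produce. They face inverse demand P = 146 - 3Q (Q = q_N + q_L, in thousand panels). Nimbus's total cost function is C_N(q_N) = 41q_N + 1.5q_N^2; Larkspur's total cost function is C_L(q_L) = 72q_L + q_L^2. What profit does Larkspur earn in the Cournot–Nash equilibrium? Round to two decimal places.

Nimbus's profit: π_N = (146 - 3Q)q_N - (41q_N + (3/2)q_N²). Setting ∂π_N/∂q_N = 0: 105 - 9q_N - 3(q_L) = 0.
Larkspur's profit: π_L = (146 - 3Q)q_L - (72q_L + q_L²). Setting ∂π_L/∂q_L = 0: 74 - 8q_L - 3(q_N) = 0.
Best responses: q_N = (105 - 3q_L)/9, q_L = (74 - 3q_N)/8.
Substituting one into the other gives q_N = 206/21 and q_L = 39/7.
Price P = 146 - 3·(323/21) = 699/7.
Larkspur's profit: (699/7)·(39/7) - 72·(39/7) - (39/7)² = 124.1633.

124.16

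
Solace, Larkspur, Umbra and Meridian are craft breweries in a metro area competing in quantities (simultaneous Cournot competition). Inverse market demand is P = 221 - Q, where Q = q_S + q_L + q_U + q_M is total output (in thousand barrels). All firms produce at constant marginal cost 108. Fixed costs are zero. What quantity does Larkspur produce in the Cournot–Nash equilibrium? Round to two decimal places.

A representative firm's profit is π_i = q_i(221 - Q) - 108q_i.
First-order condition (treating rivals' output as given): 113 - 2q_i - Σ_{j≠i} q_j = 0.
With identical firms every q_j equals q_i, so Σ_{j≠i} q_j = 3q_i and 113 = 5q_i, giving q_i = 113/5.

22.60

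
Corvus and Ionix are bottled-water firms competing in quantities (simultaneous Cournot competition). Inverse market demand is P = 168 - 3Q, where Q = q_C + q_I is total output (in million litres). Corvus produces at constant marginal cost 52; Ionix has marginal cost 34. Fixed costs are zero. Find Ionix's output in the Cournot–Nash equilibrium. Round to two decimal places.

Corvus's profit: π_C = (168 - 3Q)q_C - (52q_C). Setting ∂π_C/∂q_C = 0: 116 - 6q_C - 3(q_I) = 0.
Ionix's profit: π_I = (168 - 3Q)q_I - (34q_I). Setting ∂π_I/∂q_I = 0: 134 - 6q_I - 3(q_C) = 0.
So q_C = (116 - 3q_I)/6 and q_I = (134 - 3q_C)/6.
Solving the pair: q_C = 98/9, q_I = 152/9.

16.89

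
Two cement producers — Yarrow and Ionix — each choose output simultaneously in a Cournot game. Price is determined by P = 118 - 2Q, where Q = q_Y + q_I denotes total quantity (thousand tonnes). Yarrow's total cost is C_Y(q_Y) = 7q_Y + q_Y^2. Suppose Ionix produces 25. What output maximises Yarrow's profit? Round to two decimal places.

With the rival's output fixed at 25, Yarrow's profit is π_Y = (118 - 2·25 - 2q_Y)q_Y - (7q_Y + q_Y²) = (68 - 2q_Y)q_Y - (7q_Y + q_Y²).
∂π_Y/∂q_Y = 61 - 6q_Y = 0, so q_Y = 61/6.

10.17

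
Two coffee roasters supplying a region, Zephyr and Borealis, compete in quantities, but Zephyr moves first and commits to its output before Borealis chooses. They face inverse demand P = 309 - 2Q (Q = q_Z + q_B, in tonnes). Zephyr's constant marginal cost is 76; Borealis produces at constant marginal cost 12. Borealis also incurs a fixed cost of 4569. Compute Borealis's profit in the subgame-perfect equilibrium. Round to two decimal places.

The follower Borealis best-responds to any q_Z: π_B = (309 - 2Q)q_B - 12q_B.
∂π_B/∂q_B = 297 - 2q_Z - 4q_B = 0 gives the reaction function q_B = (297 - 2q_Z)/4.
Zephyr substitutes q_B(q_Z) into its own profit: π_Z = q_Z(309 - 2q_Z - (297 - 2q_Z)/2) - 76q_Z = (321/2 - q_Z)q_Z - 76q_Z.
Maximising: ∂π_Z/∂q_Z = 169/2 - 2q_Z = 0, giving q_Z = 169/4.
Then q_B = (297 - 2·(169/4))/4 = 425/8.
Price P = 309 - 2·(763/8) = 473/4.
Borealis's profit: (473/4 - 12)·(425/8) - 4569 = 1075.5313.

1075.53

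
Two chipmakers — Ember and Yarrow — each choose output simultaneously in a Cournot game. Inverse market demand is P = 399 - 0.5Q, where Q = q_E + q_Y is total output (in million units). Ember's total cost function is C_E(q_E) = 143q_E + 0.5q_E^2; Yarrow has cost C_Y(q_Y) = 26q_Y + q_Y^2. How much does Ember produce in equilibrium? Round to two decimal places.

101.13

Ember's profit: π_E = (399 - 0.5Q)q_E - (143q_E + (1/2)q_E²). Setting ∂π_E/∂q_E = 0: 256 - 2q_E - (1/2)(q_Y) = 0.
Yarrow's first-order condition: 373 - 3q_Y - (1/2)(q_E) = 0.
Rearranging gives the reaction functions q_E = (256 - (1/2)q_Y)/2 and q_Y = (373 - (1/2)q_E)/3.
Substituting one into the other gives q_E = 101.1304 and q_Y = 107.4783.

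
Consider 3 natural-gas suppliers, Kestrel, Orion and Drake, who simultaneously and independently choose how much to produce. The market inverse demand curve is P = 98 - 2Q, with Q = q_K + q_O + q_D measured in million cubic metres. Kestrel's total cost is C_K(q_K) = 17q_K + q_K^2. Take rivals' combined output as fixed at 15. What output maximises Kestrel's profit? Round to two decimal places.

8.50

With rivals' combined output fixed at 15, Kestrel's profit is π_K = (98 - 2·15 - 2q_K)q_K - (17q_K + q_K²) = (68 - 2q_K)q_K - (17q_K + q_K²).
∂π_K/∂q_K = 51 - 6q_K = 0, so q_K = 17/2.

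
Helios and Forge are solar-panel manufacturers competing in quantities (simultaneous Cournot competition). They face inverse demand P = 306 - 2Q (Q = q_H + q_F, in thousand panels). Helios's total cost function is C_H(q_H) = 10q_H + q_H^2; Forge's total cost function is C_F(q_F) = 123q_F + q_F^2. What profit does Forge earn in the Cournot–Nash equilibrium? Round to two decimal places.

Helios's profit: π_H = (306 - 2Q)q_H - (10q_H + q_H²). Setting ∂π_H/∂q_H = 0: 296 - 6q_H - 2(q_F) = 0.
Forge's profit: π_F = (306 - 2Q)q_F - (123q_F + q_F²). Setting ∂π_F/∂q_F = 0: 183 - 6q_F - 2(q_H) = 0.
Rearranging gives the reaction functions q_H = (296 - 2q_F)/6 and q_F = (183 - 2q_H)/6.
Substituting one into the other gives q_H = 705/16 and q_F = 253/16.
Price P = 306 - 2·(479/8) = 745/4.
Forge's profit: (745/4)·(253/16) - 123·(253/16) - (253/16)² = 750.1055.

750.11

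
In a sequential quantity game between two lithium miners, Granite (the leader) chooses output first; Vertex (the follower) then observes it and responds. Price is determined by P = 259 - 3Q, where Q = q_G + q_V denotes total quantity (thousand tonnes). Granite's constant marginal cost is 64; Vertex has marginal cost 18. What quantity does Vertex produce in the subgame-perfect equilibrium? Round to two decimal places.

Solve by backward induction. Given q_G, the follower Vertex maximises π_V = (259 - 3q_G - 3q_V)q_V - 18q_V.
Follower FOC: 241 - 3q_G - 6q_V = 0, so q_V(q_G) = (241 - 3q_G)/6.
Granite substitutes q_V(q_G) into its own profit: π_G = q_G(259 - 3q_G - (241 - 3q_G)/2) - 64q_G = (277/2 - (3/2)q_G)q_G - 64q_G.
The leader's first-order condition 149/2 - 3q_G = 0 yields q_G = 149/6.
Then q_V = (241 - 3·(149/6))/6 = 111/4.

27.75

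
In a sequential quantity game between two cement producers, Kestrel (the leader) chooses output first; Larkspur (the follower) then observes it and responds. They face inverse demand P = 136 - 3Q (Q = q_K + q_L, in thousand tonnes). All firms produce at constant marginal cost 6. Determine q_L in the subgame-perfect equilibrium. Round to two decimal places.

10.83

The follower Larkspur best-responds to any q_K: π_L = (136 - 3Q)q_L - 6q_L.
∂π_L/∂q_L = 130 - 3q_K - 6q_L = 0 gives the reaction function q_L = (130 - 3q_K)/6.
Kestrel substitutes q_L(q_K) into its own profit: π_K = q_K(136 - 3q_K - (130 - 3q_K)/2) - 6q_K = (71 - (3/2)q_K)q_K - 6q_K.
Maximising: ∂π_K/∂q_K = 65 - 3q_K = 0, giving q_K = 65/3.
Then q_L = (130 - 3·(65/3))/6 = 65/6.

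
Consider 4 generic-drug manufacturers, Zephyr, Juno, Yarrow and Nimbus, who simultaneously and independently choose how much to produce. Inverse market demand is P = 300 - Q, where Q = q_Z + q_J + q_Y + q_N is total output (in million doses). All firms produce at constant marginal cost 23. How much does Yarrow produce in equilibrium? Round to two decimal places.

A representative firm's profit is π_i = q_i(300 - Q) - 23q_i.
First-order condition (treating rivals' output as given): 277 - 2q_i - Σ_{j≠i} q_j = 0.
By symmetry each firm produces the same amount; substituting Σ_{j≠i} q_j = 3q_i yields q_i = 277/5.

55.40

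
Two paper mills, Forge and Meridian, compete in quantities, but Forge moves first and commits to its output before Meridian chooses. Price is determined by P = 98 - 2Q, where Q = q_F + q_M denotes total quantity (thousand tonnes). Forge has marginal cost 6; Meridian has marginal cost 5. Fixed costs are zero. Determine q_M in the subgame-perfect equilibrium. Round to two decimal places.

The follower Meridian best-responds to any q_F: π_M = (98 - 2Q)q_M - 5q_M.
Setting the follower's marginal profit to zero, 93 - 2q_F - 4q_M = 0, i.e. q_M = (93 - 2q_F)/4.
Forge substitutes q_M(q_F) into its own profit: π_F = q_F(98 - 2q_F - (93 - 2q_F)/2) - 6q_F = (103/2 - q_F)q_F - 6q_F.
Maximising: ∂π_F/∂q_F = 91/2 - 2q_F = 0, giving q_F = 91/4.
Then q_M = (93 - 2·(91/4))/4 = 95/8.

11.88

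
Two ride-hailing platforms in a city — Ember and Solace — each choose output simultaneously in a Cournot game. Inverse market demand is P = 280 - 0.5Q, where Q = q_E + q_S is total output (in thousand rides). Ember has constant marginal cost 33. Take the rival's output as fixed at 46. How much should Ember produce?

With the rival's output fixed at 46, Ember's profit is π_E = (280 - (1/2)·46 - (1/2)q_E)q_E - (33q_E) = (257 - (1/2)q_E)q_E - (33q_E).
∂π_E/∂q_E = 224 - q_E = 0, so q_E = 224.

224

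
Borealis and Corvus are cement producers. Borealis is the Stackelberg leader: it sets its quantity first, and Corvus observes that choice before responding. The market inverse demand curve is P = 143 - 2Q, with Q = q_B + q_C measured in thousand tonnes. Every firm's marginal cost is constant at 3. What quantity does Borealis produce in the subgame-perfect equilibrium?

35

The follower Corvus best-responds to any q_B: π_C = (143 - 2Q)q_C - 3q_C.
∂π_C/∂q_C = 140 - 2q_B - 4q_C = 0 gives the reaction function q_C = (140 - 2q_B)/4.
The leader anticipates this reaction. Substituting into P = 143 - 2Q gives P = 73 - q_B, so π_B = (73 - q_B)q_B - 3q_B.
The leader's first-order condition 70 - 2q_B = 0 yields q_B = 35.
Then q_C = (140 - 2·35)/4 = 35/2.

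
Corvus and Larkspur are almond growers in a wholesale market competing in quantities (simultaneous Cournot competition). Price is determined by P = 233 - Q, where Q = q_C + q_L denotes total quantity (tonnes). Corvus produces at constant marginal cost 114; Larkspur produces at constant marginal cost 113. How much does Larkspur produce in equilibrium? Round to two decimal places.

40.33

Corvus's profit: π_C = (233 - Q)q_C - (114q_C). Setting ∂π_C/∂q_C = 0: 119 - 2q_C - (q_L) = 0.
Larkspur's profit: π_L = (233 - Q)q_L - (113q_L). Setting ∂π_L/∂q_L = 0: 120 - 2q_L - (q_C) = 0.
So q_C = (119 - q_L)/2 and q_L = (120 - q_C)/2.
Substituting one into the other gives q_C = 118/3 and q_L = 121/3.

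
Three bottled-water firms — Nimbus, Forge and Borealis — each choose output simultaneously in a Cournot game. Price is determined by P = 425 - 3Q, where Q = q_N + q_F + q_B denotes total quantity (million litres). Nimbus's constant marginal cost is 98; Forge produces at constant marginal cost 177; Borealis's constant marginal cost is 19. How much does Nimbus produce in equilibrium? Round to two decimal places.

27.25

Nimbus's profit: π_N = (425 - 3Q)q_N - (98q_N). Setting ∂π_N/∂q_N = 0: 327 - 6q_N - 3(q_F + q_B) = 0.
Forge's first-order condition: 248 - 6q_F - 3(q_N + q_B) = 0.
Borealis's first-order condition: 406 - 6q_B - 3(q_N + q_F) = 0.
Summing all 3 equations gives 981 − 12Q = 0, hence Q = 327/4.
Back-substituting: q_N = (327 − 981/4)/3 = 109/4, q_F = (248 − 981/4)/3 = 11/12, q_B = (406 − 981/4)/3 = 643/12.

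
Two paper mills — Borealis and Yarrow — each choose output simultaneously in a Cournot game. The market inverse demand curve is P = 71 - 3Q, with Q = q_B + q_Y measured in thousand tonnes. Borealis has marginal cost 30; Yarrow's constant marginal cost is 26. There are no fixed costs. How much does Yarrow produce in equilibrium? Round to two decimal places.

Borealis's profit: π_B = (71 - 3Q)q_B - (30q_B). Setting ∂π_B/∂q_B = 0: 41 - 6q_B - 3(q_Y) = 0.
Yarrow's profit: π_Y = (71 - 3Q)q_Y - (26q_Y). Setting ∂π_Y/∂q_Y = 0: 45 - 6q_Y - 3(q_B) = 0.
So q_B = (41 - 3q_Y)/6 and q_Y = (45 - 3q_B)/6.
Substituting one into the other gives q_B = 37/9 and q_Y = 49/9.

5.44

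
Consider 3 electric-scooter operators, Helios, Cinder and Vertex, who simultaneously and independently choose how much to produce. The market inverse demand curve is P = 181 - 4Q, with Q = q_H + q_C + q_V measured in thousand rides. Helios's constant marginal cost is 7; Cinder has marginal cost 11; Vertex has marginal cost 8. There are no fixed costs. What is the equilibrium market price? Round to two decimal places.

51.75

Helios's profit: π_H = (181 - 4Q)q_H - (7q_H). Setting ∂π_H/∂q_H = 0: 174 - 8q_H - 4(q_C + q_V) = 0.
Cinder's profit: π_C = (181 - 4Q)q_C - (11q_C). Setting ∂π_C/∂q_C = 0: 170 - 8q_C - 4(q_H + q_V) = 0.
Vertex's profit: π_V = (181 - 4Q)q_V - (8q_V). Setting ∂π_V/∂q_V = 0: 173 - 8q_V - 4(q_H + q_C) = 0.
Adding the 3 conditions: 517 − 8Q − 8Q = 0, i.e. Q = 517/16.
Back-substituting: q_H = (174 − 517/4)/4 = 179/16, q_C = (170 − 517/4)/4 = 163/16, q_V = (173 − 517/4)/4 = 175/16.
Total output Q = 517/16, so price P = 181 - 4·(517/16) = 207/4.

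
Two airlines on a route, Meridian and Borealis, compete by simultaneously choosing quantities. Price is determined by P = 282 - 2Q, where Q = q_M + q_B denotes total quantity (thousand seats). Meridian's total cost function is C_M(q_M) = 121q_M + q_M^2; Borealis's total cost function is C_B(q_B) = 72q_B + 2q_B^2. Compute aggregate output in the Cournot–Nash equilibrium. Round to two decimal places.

41.05

Meridian's profit: π_M = (282 - 2Q)q_M - (121q_M + q_M²). Setting ∂π_M/∂q_M = 0: 161 - 6q_M - 2(q_B) = 0.
Borealis's first-order condition: 210 - 8q_B - 2(q_M) = 0.
Rearranging gives the reaction functions q_M = (161 - 2q_B)/6 and q_B = (210 - 2q_M)/8.
Substituting one into the other gives q_M = 217/11 and q_B = 469/22.
Total output Q = 217/11 + 469/22 = 903/22.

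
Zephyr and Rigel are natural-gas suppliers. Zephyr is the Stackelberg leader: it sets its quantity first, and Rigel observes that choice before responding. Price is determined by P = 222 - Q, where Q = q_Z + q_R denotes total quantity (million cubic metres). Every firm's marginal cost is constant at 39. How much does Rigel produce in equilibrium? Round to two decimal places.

The follower Rigel best-responds to any q_Z: π_R = (222 - Q)q_R - 39q_R.
Follower FOC: 183 - q_Z - 2q_R = 0, so q_R(q_Z) = (183 - q_Z)/2.
The leader anticipates this reaction. Substituting into P = 222 - Q gives P = 261/2 - (1/2)q_Z, so π_Z = (261/2 - (1/2)q_Z)q_Z - 39q_Z.
The leader's first-order condition 183/2 - q_Z = 0 yields q_Z = 183/2.
Then q_R = (183 - 183/2)/2 = 183/4.

45.75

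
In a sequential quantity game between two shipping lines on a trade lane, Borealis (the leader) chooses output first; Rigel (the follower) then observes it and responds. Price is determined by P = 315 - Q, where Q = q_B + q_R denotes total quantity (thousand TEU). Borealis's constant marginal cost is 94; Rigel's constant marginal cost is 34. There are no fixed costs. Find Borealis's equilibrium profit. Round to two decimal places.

3240.13

The follower Rigel best-responds to any q_B: π_R = (315 - Q)q_R - 34q_R.
∂π_R/∂q_R = 281 - q_B - 2q_R = 0 gives the reaction function q_R = (281 - q_B)/2.
The leader anticipates this reaction. Substituting into P = 315 - Q gives P = 349/2 - (1/2)q_B, so π_B = (349/2 - (1/2)q_B)q_B - 94q_B.
Maximising: ∂π_B/∂q_B = 161/2 - q_B = 0, giving q_B = 161/2.
Then q_R = (281 - 161/2)/2 = 401/4.
Price P = 315 - 723/4 = 537/4.
Borealis's profit: (537/4 - 94)·(161/2) = 3240.1250.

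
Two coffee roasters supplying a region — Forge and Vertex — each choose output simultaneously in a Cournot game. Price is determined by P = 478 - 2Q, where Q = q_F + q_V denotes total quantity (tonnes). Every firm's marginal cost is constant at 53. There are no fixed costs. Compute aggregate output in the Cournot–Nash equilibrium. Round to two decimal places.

141.67

Each firm earns π_i = (478 - 2Q)q_i - 53q_i.
First-order condition (treating rivals' output as given): 425 - 4q_i - 2q_j = 0.
With identical firms every q_j equals q_i, so q_j = q_i and 425 = 6q_i, giving q_i = 425/6.
Total output Q = 425/6 + 425/6 = 425/3.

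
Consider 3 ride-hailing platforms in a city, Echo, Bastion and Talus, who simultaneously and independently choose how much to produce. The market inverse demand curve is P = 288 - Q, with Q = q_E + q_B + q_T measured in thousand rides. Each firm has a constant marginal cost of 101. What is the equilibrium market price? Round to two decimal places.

A representative firm's profit is π_i = q_i(288 - Q) - 101q_i.
Setting ∂π_i/∂q_i = 0 with rivals' quantities fixed: 187 - 2q_i - Σ_{j≠i} q_j = 0.
With identical firms every q_j equals q_i, so Σ_{j≠i} q_j = 2q_i and 187 = 4q_i, giving q_i = 187/4.
Total output Q = 561/4, so price P = 288 - 561/4 = 591/4.

147.75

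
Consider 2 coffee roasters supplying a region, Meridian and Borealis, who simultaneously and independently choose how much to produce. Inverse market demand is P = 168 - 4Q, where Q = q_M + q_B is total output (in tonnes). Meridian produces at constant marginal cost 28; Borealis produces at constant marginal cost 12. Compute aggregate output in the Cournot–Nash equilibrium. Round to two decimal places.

24.67

Meridian's profit: π_M = (168 - 4Q)q_M - (28q_M). Setting ∂π_M/∂q_M = 0: 140 - 8q_M - 4(q_B) = 0.
Borealis's first-order condition: 156 - 8q_B - 4(q_M) = 0.
Best responses: q_M = (140 - 4q_B)/8, q_B = (156 - 4q_M)/8.
Solving the pair: q_M = 31/3, q_B = 43/3.
Total output Q = 31/3 + 43/3 = 74/3.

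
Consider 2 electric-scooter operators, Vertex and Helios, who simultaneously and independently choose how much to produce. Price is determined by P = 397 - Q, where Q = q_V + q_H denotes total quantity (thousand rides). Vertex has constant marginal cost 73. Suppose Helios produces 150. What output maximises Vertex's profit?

87

With the rival's output fixed at 150, Vertex's profit is π_V = (397 - 150 - q_V)q_V - (73q_V) = (247 - q_V)q_V - (73q_V).
∂π_V/∂q_V = 174 - 2q_V = 0, so q_V = 87.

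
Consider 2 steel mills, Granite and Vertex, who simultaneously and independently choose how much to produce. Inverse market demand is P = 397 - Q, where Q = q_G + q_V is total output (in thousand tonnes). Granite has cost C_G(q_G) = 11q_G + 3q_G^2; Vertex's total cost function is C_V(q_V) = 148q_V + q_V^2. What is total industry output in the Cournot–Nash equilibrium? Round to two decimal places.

93.58

Granite's profit: π_G = (397 - Q)q_G - (11q_G + 3q_G²). Setting ∂π_G/∂q_G = 0: 386 - 8q_G - (q_V) = 0.
Vertex's profit: π_V = (397 - Q)q_V - (148q_V + q_V²). Setting ∂π_V/∂q_V = 0: 249 - 4q_V - (q_G) = 0.
So q_G = (386 - q_V)/8 and q_V = (249 - q_G)/4.
Substituting one into the other gives q_G = 1295/31 and q_V = 1606/31.
Total output Q = 1295/31 + 1606/31 = 93.5806.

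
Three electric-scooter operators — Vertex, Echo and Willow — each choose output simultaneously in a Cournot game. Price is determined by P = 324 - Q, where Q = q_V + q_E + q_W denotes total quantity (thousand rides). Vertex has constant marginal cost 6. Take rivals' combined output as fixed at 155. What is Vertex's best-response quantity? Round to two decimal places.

With rivals' combined output fixed at 155, Vertex's profit is π_V = (324 - 155 - q_V)q_V - (6q_V) = (169 - q_V)q_V - (6q_V).
∂π_V/∂q_V = 163 - 2q_V = 0, so q_V = 163/2.

81.50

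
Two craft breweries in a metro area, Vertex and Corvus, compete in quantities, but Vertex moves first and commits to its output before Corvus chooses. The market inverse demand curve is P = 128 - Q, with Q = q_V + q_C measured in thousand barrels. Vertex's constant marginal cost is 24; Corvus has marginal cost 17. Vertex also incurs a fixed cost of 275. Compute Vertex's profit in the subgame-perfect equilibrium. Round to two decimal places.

901.13

The follower Corvus best-responds to any q_V: π_C = (128 - Q)q_C - 17q_C.
∂π_C/∂q_C = 111 - q_V - 2q_C = 0 gives the reaction function q_C = (111 - q_V)/2.
Vertex substitutes q_C(q_V) into its own profit: π_V = q_V(128 - q_V - (111 - q_V)/2) - 24q_V = (145/2 - (1/2)q_V)q_V - 24q_V.
Maximising: ∂π_V/∂q_V = 97/2 - q_V = 0, giving q_V = 97/2.
Then q_C = (111 - 97/2)/2 = 125/4.
Price P = 128 - 319/4 = 193/4.
Vertex's profit: (193/4 - 24)·(97/2) - 275 = 901.1250.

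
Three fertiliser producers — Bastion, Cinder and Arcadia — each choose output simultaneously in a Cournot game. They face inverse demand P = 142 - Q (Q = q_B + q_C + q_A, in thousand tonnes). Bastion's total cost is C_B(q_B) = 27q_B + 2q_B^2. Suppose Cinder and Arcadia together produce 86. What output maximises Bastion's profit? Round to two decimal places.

With rivals' combined output fixed at 86, Bastion's profit is π_B = (142 - 86 - q_B)q_B - (27q_B + 2q_B²) = (56 - q_B)q_B - (27q_B + 2q_B²).
∂π_B/∂q_B = 29 - 6q_B = 0, so q_B = 29/6.

4.83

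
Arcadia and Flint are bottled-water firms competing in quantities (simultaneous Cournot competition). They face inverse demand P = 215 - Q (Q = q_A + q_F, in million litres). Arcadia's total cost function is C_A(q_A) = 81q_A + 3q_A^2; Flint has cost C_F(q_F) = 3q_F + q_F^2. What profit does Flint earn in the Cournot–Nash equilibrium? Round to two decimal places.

Arcadia's profit: π_A = (215 - Q)q_A - (81q_A + 3q_A²). Setting ∂π_A/∂q_A = 0: 134 - 8q_A - (q_F) = 0.
Flint's first-order condition: 212 - 4q_F - (q_A) = 0.
Rearranging gives the reaction functions q_A = (134 - q_F)/8 and q_F = (212 - q_A)/4.
Solving the pair: q_A = 324/31, q_F = 1562/31.
Price P = 215 - 1886/31 = 154.1613.
Flint's profit: 154.1613·(1562/31) - 3·(1562/31) - (1562/31)² = 5077.7190.

5077.72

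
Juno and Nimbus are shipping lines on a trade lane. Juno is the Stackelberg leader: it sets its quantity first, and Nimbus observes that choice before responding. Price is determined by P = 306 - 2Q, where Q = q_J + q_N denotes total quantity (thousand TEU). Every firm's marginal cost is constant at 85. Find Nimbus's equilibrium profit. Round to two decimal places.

The follower Nimbus best-responds to any q_J: π_N = (306 - 2Q)q_N - 85q_N.
Follower FOC: 221 - 2q_J - 4q_N = 0, so q_N(q_J) = (221 - 2q_J)/4.
The leader anticipates this reaction. Substituting into P = 306 - 2Q gives P = 391/2 - q_J, so π_J = (391/2 - q_J)q_J - 85q_J.
The leader's first-order condition 221/2 - 2q_J = 0 yields q_J = 221/4.
Then q_N = (221 - 2·(221/4))/4 = 221/8.
Price P = 306 - 2·(663/8) = 561/4.
Nimbus's profit: (561/4 - 85)·(221/8) = 1526.2813.

1526.28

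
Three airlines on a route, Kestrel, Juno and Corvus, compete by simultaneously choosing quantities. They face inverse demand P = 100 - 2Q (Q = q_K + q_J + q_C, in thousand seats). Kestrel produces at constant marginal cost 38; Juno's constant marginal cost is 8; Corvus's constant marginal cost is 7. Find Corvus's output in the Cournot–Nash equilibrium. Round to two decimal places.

Kestrel's profit: π_K = (100 - 2Q)q_K - (38q_K). Setting ∂π_K/∂q_K = 0: 62 - 4q_K - 2(q_J + q_C) = 0.
Juno's profit: π_J = (100 - 2Q)q_J - (8q_J). Setting ∂π_J/∂q_J = 0: 92 - 4q_J - 2(q_K + q_C) = 0.
Corvus's first-order condition: 93 - 4q_C - 2(q_K + q_J) = 0.
Adding the 3 first-order conditions: 247 − 8Q = 0, so Q = 247/8.
Back-substituting: q_K = (62 − 247/4)/2 = 1/8, q_J = (92 − 247/4)/2 = 121/8, q_C = (93 − 247/4)/2 = 125/8.

15.63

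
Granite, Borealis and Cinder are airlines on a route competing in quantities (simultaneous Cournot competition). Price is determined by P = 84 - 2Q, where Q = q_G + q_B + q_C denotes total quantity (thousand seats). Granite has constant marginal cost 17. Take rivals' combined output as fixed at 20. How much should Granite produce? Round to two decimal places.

6.75

With rivals' combined output fixed at 20, Granite's profit is π_G = (84 - 2·20 - 2q_G)q_G - (17q_G) = (44 - 2q_G)q_G - (17q_G).
∂π_G/∂q_G = 27 - 4q_G = 0, so q_G = 27/4.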